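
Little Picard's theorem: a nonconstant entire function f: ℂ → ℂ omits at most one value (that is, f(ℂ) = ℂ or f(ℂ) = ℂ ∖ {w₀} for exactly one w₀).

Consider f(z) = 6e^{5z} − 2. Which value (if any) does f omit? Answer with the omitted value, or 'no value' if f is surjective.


Little Picard bounds the complement of f(ℂ) to at most one point.
e^{5z} is never zero on ℂ, so 6·e^{5z} takes every value in ℂ ∖ {0}. Adding -2 shifts the range to ℂ ∖ {-2}. Thus f omits exactly the value -2.

Omitted value: -2.


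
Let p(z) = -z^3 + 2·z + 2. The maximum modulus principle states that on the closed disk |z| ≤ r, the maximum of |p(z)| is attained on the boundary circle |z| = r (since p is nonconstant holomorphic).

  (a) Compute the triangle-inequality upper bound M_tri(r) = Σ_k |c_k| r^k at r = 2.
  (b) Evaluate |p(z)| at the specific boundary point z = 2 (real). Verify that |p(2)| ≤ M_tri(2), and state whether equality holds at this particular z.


Coefficients: c_0 = 2, c_1 = 2, c_2 = 0, c_3 = -1. Radius r = 2.
Part (a). Triangle bound: M_tri(r) = Σ_k |c_k| r^k
  = |2|·2^0 + |2|·2^1 + |0|·2^2 + |-1|·2^3
  = 2 + 4 + 0 + 8 = 14.
This bounds M(r) := max_{|z|=r} |p(z)| from above; equality holds iff all terms c_k z^k can be made to align in phase at a single z on |z|=r.
Part (b). At z = 2 (real, on the circle |z| = r):
  p(2) = (2)·2^0 + (2)·2^1 + (0)·2^2 + (-1)·2^3 = -2.
  |p(2)| = 2.
Check: |p(2)| = 2 ≤ 14 = M_tri(2). ✓ Equality does not hold at z = 2 (the coefficients have mixed signs, so the terms do not all align in phase there).

M_tri(2) = 14; |p(2)| = 2; equality at z=2: no.


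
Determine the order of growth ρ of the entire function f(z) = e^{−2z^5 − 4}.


|e^{−2z^5 − 4}| = e^{Re(-2·z^5) + -4} ≤ e^{2|z|^5 + -4} = e^{2r^5 + -4} on |z| = r, so ρ ≤ 5. Choosing z on |z|=r so that -2·z^5 is real positive (always possible by picking arg z appropriately) gives |f(z)| = e^{2r^5 + -4}, matching the bound. The additive constant -4 does not affect log log M(r) ~ 5·log r. Hence ρ = 5.
Therefore ρ = 5.

Order ρ = 5.


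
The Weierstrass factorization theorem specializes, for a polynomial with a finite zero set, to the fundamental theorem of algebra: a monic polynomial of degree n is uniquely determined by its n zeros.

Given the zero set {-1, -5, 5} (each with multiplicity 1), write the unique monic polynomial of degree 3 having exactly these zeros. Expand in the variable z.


The polynomial is p(z) = ∏_{α ∈ S} (z − α), where S = {-1, -5, 5}.
Expanding the product yields: p(z) = z^3 + z^2 -25·z -25.
The resulting polynomial has degree 3 and real coefficients as required.

p(z) = z^3 + z^2 -25·z -25.


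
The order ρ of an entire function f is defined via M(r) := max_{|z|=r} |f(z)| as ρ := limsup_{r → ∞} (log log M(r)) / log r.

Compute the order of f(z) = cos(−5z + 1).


cos(w) is a linear combination of e^{iw} and e^{−iw} (or e^w, e^{−w} in the hyperbolic case), so |cos(w)| ≤ e^{|w|}. With w = −5z + 1, |w| ≤ 5|z| + 1 = 5r + 1 on |z| = r, giving M(r) ≤ e^{5r + 1}, so ρ ≤ 1. On a suitable ray (z = it for sin/cos; z = t for sinh/cosh, t real → ∞), |cos(−5z + 1)| grows like e^{5|t|}/2, so ρ ≥ 1. Hence ρ = 1.
Therefore ρ = 1.

Order ρ = 1.


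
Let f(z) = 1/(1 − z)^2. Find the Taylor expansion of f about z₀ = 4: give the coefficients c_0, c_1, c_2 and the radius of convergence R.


Let w = z − z₀, so z = z₀ + w.
Then 1 − z = 1 − (z₀ + w) = (1 − z₀) − w = -3 − w.
f(z) = 1/(-3 − w)^2 = (1/(-3)^2) · (1 − w/(-3))^{−2}.
By the binomial series (1−u)^{−2} = Σ_{n≥0} C(n+1, 1) u^n for |u|<1, with u = w/(-3):
  c_n = C(n+1, 1) / (-3)^(n+2).
  c_0 = 1/(-3)^2 = 1/9.
  c_1 = 2/(-3)^3 = -2/27.
  c_2 = 3/(-3)^4 = 1/27.
The series is valid for |w/d| < 1, i.e. |z − z₀| < |d|.
Radius of convergence: R = |1 − z₀| = |-3| = 3 (distance from z₀ to the singularity z = 1).

c_0 = 1/9, c_1 = -2/27, c_2 = 1/27; R = 3.


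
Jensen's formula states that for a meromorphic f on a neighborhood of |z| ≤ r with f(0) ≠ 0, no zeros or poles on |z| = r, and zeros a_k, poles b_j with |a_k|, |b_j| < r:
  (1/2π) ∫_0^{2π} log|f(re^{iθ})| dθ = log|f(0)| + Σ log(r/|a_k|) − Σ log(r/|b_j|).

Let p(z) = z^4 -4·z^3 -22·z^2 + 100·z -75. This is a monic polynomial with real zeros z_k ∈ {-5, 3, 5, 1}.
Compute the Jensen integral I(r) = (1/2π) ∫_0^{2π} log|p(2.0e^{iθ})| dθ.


Zeros: -5, 1, 3, 5; r = 2.0.
Inside |z| < r: 1. Outside (|z| ≥ r): -5, 3, 5.
p(0) = -75, so log|p(0)| = log(75) = 4.3175.
Apply Jensen: I(r) = log|p(0)| + Σ_k log(r/|z_k|), summed over zeros inside |z| < r.
  log(r/|z_k|) for z_k = 1: log(2.0/1) = 0.6931
  Outside zeros (-5, 3, 5) contribute nothing to the Jensen sum.
Sum over inside zeros: 0.6931.
I(r) = log|p(0)| + (inside sum) = 4.3175 + 0.6931 = 5.0106.
Note: since some zeros are outside |z| ≤ r, the simplified n·log(r) form does NOT apply — only the inside zeros contribute.

I(r) ≈ 5.0106.


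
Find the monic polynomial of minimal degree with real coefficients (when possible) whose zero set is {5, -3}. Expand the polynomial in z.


The polynomial is p(z) = ∏_{α ∈ S} (z − α), where S = {5, -3}.
Expanding the product yields: p(z) = z^2 -2·z -15.
The resulting polynomial has degree 2 and real coefficients as required.

p(z) = z^2 -2·z -15.


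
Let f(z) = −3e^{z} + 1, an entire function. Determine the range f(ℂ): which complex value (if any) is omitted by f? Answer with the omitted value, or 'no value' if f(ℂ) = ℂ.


Little Picard bounds the complement of f(ℂ) to at most one point.
e^{z} is never zero on ℂ, so -3·e^{z} takes every value in ℂ ∖ {0}. Adding 1 shifts the range to ℂ ∖ {1}. Thus f omits exactly the value 1.

Omitted value: 1.


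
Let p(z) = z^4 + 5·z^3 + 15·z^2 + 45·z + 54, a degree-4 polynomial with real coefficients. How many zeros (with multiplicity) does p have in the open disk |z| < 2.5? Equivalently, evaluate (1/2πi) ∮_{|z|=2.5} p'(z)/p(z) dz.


The zeros of p are: -2, (0 + 3i), (0 - 3i), -3.
Their magnitudes are: 2, 3, 3, 3.
Zeros with |z| < R = 2.5: -2.
Count = 1.
By the argument principle, (1/2πi) ∮_{|z|=R} p'(z)/p(z) dz equals exactly this count.

Number of zeros inside |z| < 2.5: 1.


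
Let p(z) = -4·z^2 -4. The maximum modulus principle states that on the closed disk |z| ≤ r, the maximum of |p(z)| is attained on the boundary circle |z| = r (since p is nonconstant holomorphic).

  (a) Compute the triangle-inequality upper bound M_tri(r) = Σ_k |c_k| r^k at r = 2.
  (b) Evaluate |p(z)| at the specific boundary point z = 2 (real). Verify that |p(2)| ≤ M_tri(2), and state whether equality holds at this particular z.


Coefficients: c_0 = -4, c_1 = 0, c_2 = -4. Radius r = 2.
Part (a). Triangle bound: M_tri(r) = Σ_k |c_k| r^k
  = |-4|·2^0 + |0|·2^1 + |-4|·2^2
  = 4 + 0 + 16 = 20.
This bounds M(r) := max_{|z|=r} |p(z)| from above; equality holds iff all terms c_k z^k can be made to align in phase at a single z on |z|=r.
Part (b). At z = 2 (real, on the circle |z| = r):
  p(2) = (-4)·2^0 + (0)·2^1 + (-4)·2^2 = -20.
  |p(2)| = 20.
Since all nonzero coefficients share the same sign, |p(2)| = 20 = M_tri(2); the triangle bound is attained at z = 2, so in fact M(r) = 20.

M_tri(2) = 20; |p(2)| = 20; equality at z=2: yes.


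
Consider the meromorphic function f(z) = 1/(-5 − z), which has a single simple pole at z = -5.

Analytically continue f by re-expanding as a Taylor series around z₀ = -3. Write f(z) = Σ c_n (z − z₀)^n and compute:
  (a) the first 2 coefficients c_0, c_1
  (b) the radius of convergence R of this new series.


Let w = z − z₀, so z = z₀ + w.
Then -5 − z = -5 − (z₀ + w) = (-5 − z₀) − w = -2 − w.
f(z) = 1/(-2 − w) = (1/(-2)) · 1/(1 − w/(-2)) = Σ_{n≥0} w^n / (-2)^(n+1).
So c_n = 1/(-2)^(n+1):
  c_0 = 1/(-2)^1 = -1/2.
  c_1 = 1/(-2)^2 = 1/4.
The series is valid for |w/d| < 1, i.e. |z − z₀| < |d|.
Radius of convergence: R = |-5 − z₀| = |-2| = 2 (distance from z₀ to the singularity z = -5).

c_0 = -1/2, c_1 = 1/4; R = 2.


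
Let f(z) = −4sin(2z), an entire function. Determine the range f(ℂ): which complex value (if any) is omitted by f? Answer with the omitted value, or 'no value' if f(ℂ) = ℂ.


Little Picard bounds the complement of f(ℂ) to at most one point.
sin is entire and surjective onto ℂ: for every w ∈ ℂ, sin(ζ) = w has a solution ζ ∈ ℂ (e.g., via the complex inverse arcsin). With ζ = 2z this gives z = ζ/(2). Then -4·sin(2z) takes every value in -4·ℂ = ℂ, and adding 0 is a bijection of ℂ. So f is surjective and omits no value. (Note: only on the real line is sin bounded by [−1, 1].)

Omitted value: no value.


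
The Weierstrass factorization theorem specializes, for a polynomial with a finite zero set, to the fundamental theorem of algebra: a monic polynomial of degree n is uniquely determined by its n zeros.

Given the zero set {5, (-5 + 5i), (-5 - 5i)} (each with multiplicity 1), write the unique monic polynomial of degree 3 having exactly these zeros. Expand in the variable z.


The polynomial is p(z) = ∏_{α ∈ S} (z − α), where S = {5, (-5 + 5i), (-5 - 5i)}.
Expanding the product yields: p(z) = z^3 + 5·z^2 -250.
Note conjugate pairs combine to real quadratics: (z − (-5+5i))(z − (-5−5i)) = z² + 10z + 50.
The resulting polynomial has degree 3 and real coefficients as required.

p(z) = z^3 + 5·z^2 -250.


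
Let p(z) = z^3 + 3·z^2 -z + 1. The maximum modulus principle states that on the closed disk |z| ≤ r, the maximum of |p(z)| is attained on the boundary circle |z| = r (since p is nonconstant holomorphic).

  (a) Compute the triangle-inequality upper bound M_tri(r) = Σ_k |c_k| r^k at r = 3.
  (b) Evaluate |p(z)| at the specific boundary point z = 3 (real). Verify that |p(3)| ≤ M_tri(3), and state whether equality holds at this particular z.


Coefficients: c_0 = 1, c_1 = -1, c_2 = 3, c_3 = 1. Radius r = 3.
Part (a). Triangle bound: M_tri(r) = Σ_k |c_k| r^k
  = |1|·3^0 + |-1|·3^1 + |3|·3^2 + |1|·3^3
  = 1 + 3 + 27 + 27 = 58.
This bounds M(r) := max_{|z|=r} |p(z)| from above; equality holds iff all terms c_k z^k can be made to align in phase at a single z on |z|=r.
Part (b). At z = 3 (real, on the circle |z| = r):
  p(3) = (1)·3^0 + (-1)·3^1 + (3)·3^2 + (1)·3^3 = 52.
  |p(3)| = 52.
Check: |p(3)| = 52 ≤ 58 = M_tri(3). ✓ Equality does not hold at z = 3 (the coefficients have mixed signs, so the terms do not all align in phase there).

M_tri(3) = 58; |p(3)| = 52; equality at z=3: no.


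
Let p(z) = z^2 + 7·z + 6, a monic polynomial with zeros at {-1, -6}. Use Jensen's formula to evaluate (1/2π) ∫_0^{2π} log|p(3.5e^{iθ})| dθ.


Zeros: -6, -1; r = 3.5.
Inside |z| < r: -1. Outside (|z| ≥ r): -6.
p(0) = 6, so log|p(0)| = log(6) = 1.7918.
Apply Jensen: I(r) = log|p(0)| + Σ_k log(r/|z_k|), summed over zeros inside |z| < r.
  log(r/|z_k|) for z_k = -1: log(3.5/1) = 1.2528
  Outside zeros (-6) contribute nothing to the Jensen sum.
Sum over inside zeros: 1.2528.
I(r) = log|p(0)| + (inside sum) = 1.7918 + 1.2528 = 3.0445.
Note: since some zeros are outside |z| ≤ r, the simplified n·log(r) form does NOT apply — only the inside zeros contribute.

I(r) ≈ 3.0445.


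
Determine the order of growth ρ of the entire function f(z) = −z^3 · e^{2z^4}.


M(r) = max_{|z|=r} |-1|·|z|^3·|e^{2z^4}| = 1·r^3 · e^{2r^4} (the factors attain their maxima compatibly on |z|=r). Then log M(r) = log 1 + 3·log r + 2r^4, dominated by the last term, so log log M(r) ~ 4·log r. The polynomial factor -1z^3 contributes only a log r term and does not affect the order. ρ = 4.
Therefore ρ = 4.

Order ρ = 4.


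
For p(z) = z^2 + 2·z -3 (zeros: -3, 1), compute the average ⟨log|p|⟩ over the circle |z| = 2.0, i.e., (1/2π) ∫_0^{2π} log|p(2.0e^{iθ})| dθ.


Zeros: -3, 1; r = 2.0.
Inside |z| < r: 1. Outside (|z| ≥ r): -3.
p(0) = -3, so log|p(0)| = log(3) = 1.0986.
Apply Jensen: I(r) = log|p(0)| + Σ_k log(r/|z_k|), summed over zeros inside |z| < r.
  log(r/|z_k|) for z_k = 1: log(2.0/1) = 0.6931
  Outside zeros (-3) contribute nothing to the Jensen sum.
Sum over inside zeros: 0.6931.
I(r) = log|p(0)| + (inside sum) = 1.0986 + 0.6931 = 1.7918.
Note: since some zeros are outside |z| ≤ r, the simplified n·log(r) form does NOT apply — only the inside zeros contribute.

I(r) ≈ 1.7918.


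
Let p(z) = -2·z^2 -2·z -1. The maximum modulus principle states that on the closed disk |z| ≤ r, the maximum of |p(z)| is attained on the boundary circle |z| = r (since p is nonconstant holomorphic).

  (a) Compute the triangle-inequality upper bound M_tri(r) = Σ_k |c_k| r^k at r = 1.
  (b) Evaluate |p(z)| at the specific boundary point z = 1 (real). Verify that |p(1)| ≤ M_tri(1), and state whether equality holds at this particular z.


Coefficients: c_0 = -1, c_1 = -2, c_2 = -2. Radius r = 1.
Part (a). Triangle bound: M_tri(r) = Σ_k |c_k| r^k
  = |-1|·1^0 + |-2|·1^1 + |-2|·1^2
  = 1 + 2 + 2 = 5.
This bounds M(r) := max_{|z|=r} |p(z)| from above; equality holds iff all terms c_k z^k can be made to align in phase at a single z on |z|=r.
Part (b). At z = 1 (real, on the circle |z| = r):
  p(1) = (-1)·1^0 + (-2)·1^1 + (-2)·1^2 = -5.
  |p(1)| = 5.
Since all nonzero coefficients share the same sign, |p(1)| = 5 = M_tri(1); the triangle bound is attained at z = 1, so in fact M(r) = 5.

M_tri(1) = 5; |p(1)| = 5; equality at z=1: yes.


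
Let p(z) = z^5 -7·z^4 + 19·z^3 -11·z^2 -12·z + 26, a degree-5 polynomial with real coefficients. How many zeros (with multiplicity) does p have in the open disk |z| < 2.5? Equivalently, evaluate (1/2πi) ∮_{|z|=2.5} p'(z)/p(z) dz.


The zeros of p are: -1, (3 + 2i), (3 - 2i), (1 + 1i), (1 - 1i).
Their magnitudes are: 1, 3.606, 3.606, 1.414, 1.414.
Zeros with |z| < R = 2.5: -1, (1 + 1i), (1 - 1i).
Count = 3.
By the argument principle, (1/2πi) ∮_{|z|=R} p'(z)/p(z) dz equals exactly this count.

Number of zeros inside |z| < 2.5: 3.


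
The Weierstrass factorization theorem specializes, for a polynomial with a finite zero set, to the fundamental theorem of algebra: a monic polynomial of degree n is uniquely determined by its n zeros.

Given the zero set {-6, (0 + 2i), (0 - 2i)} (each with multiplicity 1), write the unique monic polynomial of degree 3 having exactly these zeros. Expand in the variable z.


The polynomial is p(z) = ∏_{α ∈ S} (z − α), where S = {-6, (0 + 2i), (0 - 2i)}.
Expanding the product yields: p(z) = z^3 + 6·z^2 + 4·z + 24.
Note conjugate pairs combine to real quadratics: (z − (0+2i))(z − (0−2i)) = z² + 4.
The resulting polynomial has degree 3 and real coefficients as required.

p(z) = z^3 + 6·z^2 + 4·z + 24.


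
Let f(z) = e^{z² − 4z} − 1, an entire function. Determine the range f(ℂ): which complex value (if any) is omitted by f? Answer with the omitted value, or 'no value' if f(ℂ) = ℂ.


Little Picard bounds the complement of f(ℂ) to at most one point.
The exponent g(z) = z² − 4z is a nonconstant polynomial, hence surjective onto ℂ. So e^{g(z)} takes every value in {e^w : w ∈ ℂ} = ℂ ∖ {0}. Adding -1 shifts the range to ℂ ∖ {-1}. f omits exactly -1.

Omitted value: -1.


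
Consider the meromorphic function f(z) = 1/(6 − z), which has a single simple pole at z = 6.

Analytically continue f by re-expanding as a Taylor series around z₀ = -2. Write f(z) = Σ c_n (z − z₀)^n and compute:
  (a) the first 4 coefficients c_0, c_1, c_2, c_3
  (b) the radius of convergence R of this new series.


Let w = z − z₀, so z = z₀ + w.
Then 6 − z = 6 − (z₀ + w) = (6 − z₀) − w = 8 − w.
f(z) = 1/(8 − w) = (1/(8)) · 1/(1 − w/(8)) = Σ_{n≥0} w^n / (8)^(n+1).
So c_n = 1/(8)^(n+1):
  c_0 = 1/(8)^1 = 1/8.
  c_1 = 1/(8)^2 = 1/64.
  c_2 = 1/(8)^3 = 1/512.
  c_3 = 1/(8)^4 = 1/4096.
The series is valid for |w/d| < 1, i.e. |z − z₀| < |d|.
Radius of convergence: R = |6 − z₀| = |8| = 8 (distance from z₀ to the singularity z = 6).

c_0 = 1/8, c_1 = 1/64, c_2 = 1/512, c_3 = 1/4096; R = 8.


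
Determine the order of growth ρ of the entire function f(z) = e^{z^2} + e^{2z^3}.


Each summand is entire of order 2 and 3 respectively (as in the single-exponential case). The order of a sum is at most the max of the orders, so ρ ≤ 3. For the lower bound: on |z|=r choose arg z so that 2z^3 is real positive; then |e^{2z^3}| = e^{2r^3} while |e^{1z^2}| ≤ e^{1r^2} = o(e^{2r^3}). So |f| ≥ e^{2r^3}(1 − o(1)) and ρ ≥ 3. Hence ρ = max(2, 3) = 3.
Therefore ρ = 3.

Order ρ = 3.


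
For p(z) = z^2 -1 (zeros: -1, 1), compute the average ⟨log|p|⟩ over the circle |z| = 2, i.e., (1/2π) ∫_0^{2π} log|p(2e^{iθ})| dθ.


Zeros: -1, 1; r = 2.
Inside |z| < r: -1, 1. Outside (|z| ≥ r): ∅.
p(0) = -1, so log|p(0)| = log(1) = 0.0000.
Apply Jensen: I(r) = log|p(0)| + Σ_k log(r/|z_k|), summed over zeros inside |z| < r.
  log(r/|z_k|) for z_k = -1: log(2/1) = 0.6931
  log(r/|z_k|) for z_k = 1: log(2/1) = 0.6931
Sum over inside zeros: 1.3863.
I(r) = log|p(0)| + (inside sum) = 0.0000 + 1.3863 = 1.3863.
Closed form (all zeros inside, monic): I(r) = n·log(r) = 2·log(2) = 1.3863. ✓

I(r) ≈ 1.3863.


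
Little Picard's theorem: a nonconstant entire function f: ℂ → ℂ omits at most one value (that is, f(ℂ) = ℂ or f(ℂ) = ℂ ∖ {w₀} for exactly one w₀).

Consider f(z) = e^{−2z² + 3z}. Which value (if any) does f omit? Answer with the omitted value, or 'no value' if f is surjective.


Little Picard bounds the complement of f(ℂ) to at most one point.
The exponent g(z) = −2z² + 3z is a nonconstant polynomial, hence surjective onto ℂ. So e^{g(z)} takes every value in {e^w : w ∈ ℂ} = ℂ ∖ {0}. Adding 0 shifts the range to ℂ ∖ {0}. f omits exactly 0.

Omitted value: 0.


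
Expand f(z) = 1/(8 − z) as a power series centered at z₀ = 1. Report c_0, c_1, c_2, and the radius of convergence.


Let w = z − z₀, so z = z₀ + w.
Then 8 − z = 8 − (z₀ + w) = (8 − z₀) − w = 7 − w.
f(z) = 1/(7 − w) = (1/(7)) · 1/(1 − w/(7)) = Σ_{n≥0} w^n / (7)^(n+1).
So c_n = 1/(7)^(n+1):
  c_0 = 1/(7)^1 = 1/7.
  c_1 = 1/(7)^2 = 1/49.
  c_2 = 1/(7)^3 = 1/343.
The series is valid for |w/d| < 1, i.e. |z − z₀| < |d|.
Radius of convergence: R = |8 − z₀| = |7| = 7 (distance from z₀ to the singularity z = 8).

c_0 = 1/7, c_1 = 1/49, c_2 = 1/343; R = 7.


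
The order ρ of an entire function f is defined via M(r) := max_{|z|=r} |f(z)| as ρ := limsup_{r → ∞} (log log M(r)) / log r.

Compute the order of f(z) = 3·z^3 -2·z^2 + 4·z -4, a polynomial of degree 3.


|f(z)| ≤ Σ|c_k|·r^k = O(r^3) as r → ∞. Polynomial growth is O(e^{r^ε}) for every ε > 0 (since r^3/e^{r^ε} → 0), so ρ ≤ ε for all ε > 0, i.e. ρ = 0. Every nonconstant polynomial has order 0.
Therefore ρ = 0.

Order ρ = 0.


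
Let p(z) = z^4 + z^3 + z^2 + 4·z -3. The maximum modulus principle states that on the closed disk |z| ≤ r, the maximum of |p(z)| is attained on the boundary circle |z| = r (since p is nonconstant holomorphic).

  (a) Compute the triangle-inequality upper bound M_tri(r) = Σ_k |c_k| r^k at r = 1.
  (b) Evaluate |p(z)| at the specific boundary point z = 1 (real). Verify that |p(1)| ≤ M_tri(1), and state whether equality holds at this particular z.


Coefficients: c_0 = -3, c_1 = 4, c_2 = 1, c_3 = 1, c_4 = 1. Radius r = 1.
Part (a). Triangle bound: M_tri(r) = Σ_k |c_k| r^k
  = |-3|·1^0 + |4|·1^1 + |1|·1^2 + |1|·1^3 + |1|·1^4
  = 3 + 4 + 1 + 1 + 1 = 10.
This bounds M(r) := max_{|z|=r} |p(z)| from above; equality holds iff all terms c_k z^k can be made to align in phase at a single z on |z|=r.
Part (b). At z = 1 (real, on the circle |z| = r):
  p(1) = (-3)·1^0 + (4)·1^1 + (1)·1^2 + (1)·1^3 + (1)·1^4 = 4.
  |p(1)| = 4.
Check: |p(1)| = 4 ≤ 10 = M_tri(1). ✓ Equality does not hold at z = 1 (the coefficients have mixed signs, so the terms do not all align in phase there).

M_tri(1) = 10; |p(1)| = 4; equality at z=1: no.


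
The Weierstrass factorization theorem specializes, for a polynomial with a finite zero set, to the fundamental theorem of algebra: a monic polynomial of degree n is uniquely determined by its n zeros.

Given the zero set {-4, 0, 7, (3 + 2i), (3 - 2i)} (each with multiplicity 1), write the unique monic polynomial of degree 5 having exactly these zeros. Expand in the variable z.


The polynomial is p(z) = ∏_{α ∈ S} (z − α), where S = {-4, 0, 7, (3 + 2i), (3 - 2i)}.
Expanding the product yields: p(z) = z^5 -9·z^4 + 3·z^3 + 129·z^2 -364·z.
Note conjugate pairs combine to real quadratics: (z − (3+2i))(z − (3−2i)) = z² − 6z + 13.
The resulting polynomial has degree 5 and real coefficients as required.

p(z) = z^5 -9·z^4 + 3·z^3 + 129·z^2 -364·z.


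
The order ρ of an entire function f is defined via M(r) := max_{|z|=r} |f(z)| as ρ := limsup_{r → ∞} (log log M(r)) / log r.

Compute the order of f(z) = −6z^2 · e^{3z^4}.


M(r) = max_{|z|=r} |-6|·|z|^2·|e^{3z^4}| = 6·r^2 · e^{3r^4} (the factors attain their maxima compatibly on |z|=r). Then log M(r) = log 6 + 2·log r + 3r^4, dominated by the last term, so log log M(r) ~ 4·log r. The polynomial factor -6z^2 contributes only a log r term and does not affect the order. ρ = 4.
Therefore ρ = 4.

Order ρ = 4.


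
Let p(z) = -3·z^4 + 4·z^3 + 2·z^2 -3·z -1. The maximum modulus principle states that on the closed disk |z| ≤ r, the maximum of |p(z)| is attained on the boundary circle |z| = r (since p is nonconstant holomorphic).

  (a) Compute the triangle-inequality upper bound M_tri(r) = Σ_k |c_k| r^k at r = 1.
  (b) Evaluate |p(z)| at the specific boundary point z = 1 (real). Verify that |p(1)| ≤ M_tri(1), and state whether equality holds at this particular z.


Coefficients: c_0 = -1, c_1 = -3, c_2 = 2, c_3 = 4, c_4 = -3. Radius r = 1.
Part (a). Triangle bound: M_tri(r) = Σ_k |c_k| r^k
  = |-1|·1^0 + |-3|·1^1 + |2|·1^2 + |4|·1^3 + |-3|·1^4
  = 1 + 3 + 2 + 4 + 3 = 13.
This bounds M(r) := max_{|z|=r} |p(z)| from above; equality holds iff all terms c_k z^k can be made to align in phase at a single z on |z|=r.
Part (b). At z = 1 (real, on the circle |z| = r):
  p(1) = (-1)·1^0 + (-3)·1^1 + (2)·1^2 + (4)·1^3 + (-3)·1^4 = -1.
  |p(1)| = 1.
Check: |p(1)| = 1 ≤ 13 = M_tri(1). ✓ Equality does not hold at z = 1 (the coefficients have mixed signs, so the terms do not all align in phase there).

M_tri(1) = 13; |p(1)| = 1; equality at z=1: no.


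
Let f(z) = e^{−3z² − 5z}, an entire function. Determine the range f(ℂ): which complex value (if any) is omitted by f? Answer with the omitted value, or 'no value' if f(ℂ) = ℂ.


Little Picard bounds the complement of f(ℂ) to at most one point.
The exponent g(z) = −3z² − 5z is a nonconstant polynomial, hence surjective onto ℂ. So e^{g(z)} takes every value in {e^w : w ∈ ℂ} = ℂ ∖ {0}. Adding 0 shifts the range to ℂ ∖ {0}. f omits exactly 0.

Omitted value: 0.


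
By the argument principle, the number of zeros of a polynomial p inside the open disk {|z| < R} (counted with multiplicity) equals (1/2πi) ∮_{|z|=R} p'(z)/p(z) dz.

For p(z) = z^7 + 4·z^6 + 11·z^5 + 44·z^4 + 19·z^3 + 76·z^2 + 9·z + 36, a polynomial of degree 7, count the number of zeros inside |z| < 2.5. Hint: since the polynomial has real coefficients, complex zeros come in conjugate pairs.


The zeros of p are: (0 + 1i), (0 - 1i), (0 + 3i), (0 - 3i), -4, (0 + 1i), (0 - 1i).
Their magnitudes are: 1, 1, 3, 3, 4, 1, 1.
Zeros with |z| < R = 2.5: (0 + 1i), (0 - 1i), (0 + 1i), (0 - 1i).
Count = 4.
By the argument principle, (1/2πi) ∮_{|z|=R} p'(z)/p(z) dz equals exactly this count.

Number of zeros inside |z| < 2.5: 4.


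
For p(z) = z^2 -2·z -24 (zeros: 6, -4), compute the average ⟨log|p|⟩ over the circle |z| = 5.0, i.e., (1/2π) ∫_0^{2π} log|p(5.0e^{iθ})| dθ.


Zeros: -4, 6; r = 5.0.
Inside |z| < r: -4. Outside (|z| ≥ r): 6.
p(0) = -24, so log|p(0)| = log(24) = 3.1781.
Apply Jensen: I(r) = log|p(0)| + Σ_k log(r/|z_k|), summed over zeros inside |z| < r.
  log(r/|z_k|) for z_k = -4: log(5.0/4) = 0.2231
  Outside zeros (6) contribute nothing to the Jensen sum.
Sum over inside zeros: 0.2231.
I(r) = log|p(0)| + (inside sum) = 3.1781 + 0.2231 = 3.4012.
Note: since some zeros are outside |z| ≤ r, the simplified n·log(r) form does NOT apply — only the inside zeros contribute.

I(r) ≈ 3.4012.


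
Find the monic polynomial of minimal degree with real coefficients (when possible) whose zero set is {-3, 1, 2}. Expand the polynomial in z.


The polynomial is p(z) = ∏_{α ∈ S} (z − α), where S = {-3, 1, 2}.
Expanding the product yields: p(z) = z^3 -7·z + 6.
The resulting polynomial has degree 3 and real coefficients as required.

p(z) = z^3 -7·z + 6.


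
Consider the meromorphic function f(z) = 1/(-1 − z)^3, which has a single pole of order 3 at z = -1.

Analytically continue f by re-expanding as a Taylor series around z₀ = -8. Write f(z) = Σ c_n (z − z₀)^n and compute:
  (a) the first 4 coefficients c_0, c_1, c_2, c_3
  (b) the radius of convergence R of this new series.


Let w = z − z₀, so z = z₀ + w.
Then -1 − z = -1 − (z₀ + w) = (-1 − z₀) − w = 7 − w.
f(z) = 1/(7 − w)^3 = (1/(7)^3) · (1 − w/(7))^{−3}.
By the binomial series (1−u)^{−3} = Σ_{n≥0} C(n+2, 2) u^n for |u|<1, with u = w/(7):
  c_n = C(n+2, 2) / (7)^(n+3).
  c_0 = 1/(7)^3 = 1/343.
  c_1 = 3/(7)^4 = 3/2401.
  c_2 = 6/(7)^5 = 6/16807.
  c_3 = 10/(7)^6 = 10/117649.
The series is valid for |w/d| < 1, i.e. |z − z₀| < |d|.
Radius of convergence: R = |-1 − z₀| = |7| = 7 (distance from z₀ to the singularity z = -1).

c_0 = 1/343, c_1 = 3/2401, c_2 = 6/16807, c_3 = 10/117649; R = 7.


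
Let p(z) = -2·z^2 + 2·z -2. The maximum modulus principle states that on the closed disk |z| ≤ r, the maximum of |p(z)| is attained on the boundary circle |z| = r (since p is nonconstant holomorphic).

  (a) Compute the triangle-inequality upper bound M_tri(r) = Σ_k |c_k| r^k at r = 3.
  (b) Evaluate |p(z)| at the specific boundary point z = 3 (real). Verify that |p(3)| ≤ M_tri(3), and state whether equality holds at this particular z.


Coefficients: c_0 = -2, c_1 = 2, c_2 = -2. Radius r = 3.
Part (a). Triangle bound: M_tri(r) = Σ_k |c_k| r^k
  = |-2|·3^0 + |2|·3^1 + |-2|·3^2
  = 2 + 6 + 18 = 26.
This bounds M(r) := max_{|z|=r} |p(z)| from above; equality holds iff all terms c_k z^k can be made to align in phase at a single z on |z|=r.
Part (b). At z = 3 (real, on the circle |z| = r):
  p(3) = (-2)·3^0 + (2)·3^1 + (-2)·3^2 = -14.
  |p(3)| = 14.
Check: |p(3)| = 14 ≤ 26 = M_tri(3). ✓ Equality does not hold at z = 3 (the coefficients have mixed signs, so the terms do not all align in phase there).

M_tri(3) = 26; |p(3)| = 14; equality at z=3: no.


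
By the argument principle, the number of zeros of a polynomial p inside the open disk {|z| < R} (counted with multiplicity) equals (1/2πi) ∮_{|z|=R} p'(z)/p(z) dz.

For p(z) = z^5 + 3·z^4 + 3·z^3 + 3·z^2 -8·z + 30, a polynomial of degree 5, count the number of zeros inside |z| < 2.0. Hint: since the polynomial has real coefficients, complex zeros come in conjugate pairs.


The zeros of p are: -3, (1 + 1i), (1 - 1i), (-1 + 2i), (-1 - 2i).
Their magnitudes are: 3, 1.414, 1.414, 2.236, 2.236.
Zeros with |z| < R = 2.0: (1 + 1i), (1 - 1i).
Count = 2.
By the argument principle, (1/2πi) ∮_{|z|=R} p'(z)/p(z) dz equals exactly this count.

Number of zeros inside |z| < 2.0: 2.


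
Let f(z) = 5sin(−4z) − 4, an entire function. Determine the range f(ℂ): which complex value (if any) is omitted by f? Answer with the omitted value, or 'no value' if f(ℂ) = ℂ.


Little Picard bounds the complement of f(ℂ) to at most one point.
sin is entire and surjective onto ℂ: for every w ∈ ℂ, sin(ζ) = w has a solution ζ ∈ ℂ (e.g., via the complex inverse arcsin). With ζ = −4z this gives z = ζ/(-4). Then 5·sin(−4z) takes every value in 5·ℂ = ℂ, and adding -4 is a bijection of ℂ. So f is surjective and omits no value. (Note: only on the real line is sin bounded by [−1, 1].)

Omitted value: no value.


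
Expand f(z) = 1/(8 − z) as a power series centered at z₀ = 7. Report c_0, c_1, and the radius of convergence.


Let w = z − z₀, so z = z₀ + w.
Then 8 − z = 8 − (z₀ + w) = (8 − z₀) − w = 1 − w.
f(z) = 1/(1 − w) = (1/(1)) · 1/(1 − w/(1)) = Σ_{n≥0} w^n / (1)^(n+1).
So c_n = 1/(1)^(n+1):
  c_0 = 1/(1)^1 = 1.
  c_1 = 1/(1)^2 = 1.
The series is valid for |w/d| < 1, i.e. |z − z₀| < |d|.
Radius of convergence: R = |8 − z₀| = |1| = 1 (distance from z₀ to the singularity z = 8).

c_0 = 1, c_1 = 1; R = 1.


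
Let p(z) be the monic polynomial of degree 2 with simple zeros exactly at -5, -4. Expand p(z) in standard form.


The polynomial is p(z) = ∏_{α ∈ S} (z − α), where S = {-5, -4}.
Expanding the product yields: p(z) = z^2 + 9·z + 20.
The resulting polynomial has degree 2 and real coefficients as required.

p(z) = z^2 + 9·z + 20.


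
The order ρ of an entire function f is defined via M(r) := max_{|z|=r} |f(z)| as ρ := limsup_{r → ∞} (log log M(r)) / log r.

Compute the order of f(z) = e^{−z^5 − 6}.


|e^{−z^5 − 6}| = e^{Re(-1·z^5) + -6} ≤ e^{1|z|^5 + -6} = e^{1r^5 + -6} on |z| = r, so ρ ≤ 5. Choosing z on |z|=r so that -1·z^5 is real positive (always possible by picking arg z appropriately) gives |f(z)| = e^{1r^5 + -6}, matching the bound. The additive constant -6 does not affect log log M(r) ~ 5·log r. Hence ρ = 5.
Therefore ρ = 5.

Order ρ = 5.


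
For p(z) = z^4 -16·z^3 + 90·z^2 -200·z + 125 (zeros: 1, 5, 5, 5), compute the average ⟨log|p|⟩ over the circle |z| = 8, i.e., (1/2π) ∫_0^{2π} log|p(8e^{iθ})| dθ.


Zeros: 1, 5, 5, 5; r = 8.
Inside |z| < r: 1, 5, 5, 5. Outside (|z| ≥ r): ∅.
p(0) = 125, so log|p(0)| = log(125) = 4.8283.
Apply Jensen: I(r) = log|p(0)| + Σ_k log(r/|z_k|), summed over zeros inside |z| < r.
  log(r/|z_k|) for z_k = 1: log(8/1) = 2.0794
  log(r/|z_k|) for z_k = 5: log(8/5) = 0.4700
  log(r/|z_k|) for z_k = 5: log(8/5) = 0.4700
  log(r/|z_k|) for z_k = 5: log(8/5) = 0.4700
Sum over inside zeros: 3.4895.
I(r) = log|p(0)| + (inside sum) = 4.8283 + 3.4895 = 8.3178.
Closed form (all zeros inside, monic): I(r) = n·log(r) = 4·log(8) = 8.3178. ✓

I(r) ≈ 8.3178.


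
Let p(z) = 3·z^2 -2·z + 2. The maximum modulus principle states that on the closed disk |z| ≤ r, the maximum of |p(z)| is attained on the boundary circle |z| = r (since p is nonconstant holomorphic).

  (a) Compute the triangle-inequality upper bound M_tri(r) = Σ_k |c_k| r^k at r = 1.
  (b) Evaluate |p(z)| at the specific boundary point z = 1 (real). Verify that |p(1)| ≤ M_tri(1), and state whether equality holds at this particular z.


Coefficients: c_0 = 2, c_1 = -2, c_2 = 3. Radius r = 1.
Part (a). Triangle bound: M_tri(r) = Σ_k |c_k| r^k
  = |2|·1^0 + |-2|·1^1 + |3|·1^2
  = 2 + 2 + 3 = 7.
This bounds M(r) := max_{|z|=r} |p(z)| from above; equality holds iff all terms c_k z^k can be made to align in phase at a single z on |z|=r.
Part (b). At z = 1 (real, on the circle |z| = r):
  p(1) = (2)·1^0 + (-2)·1^1 + (3)·1^2 = 3.
  |p(1)| = 3.
Check: |p(1)| = 3 ≤ 7 = M_tri(1). ✓ Equality does not hold at z = 1 (the coefficients have mixed signs, so the terms do not all align in phase there).

M_tri(1) = 7; |p(1)| = 3; equality at z=1: no.


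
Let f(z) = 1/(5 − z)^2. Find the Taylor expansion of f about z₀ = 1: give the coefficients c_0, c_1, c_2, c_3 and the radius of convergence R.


Let w = z − z₀, so z = z₀ + w.
Then 5 − z = 5 − (z₀ + w) = (5 − z₀) − w = 4 − w.
f(z) = 1/(4 − w)^2 = (1/(4)^2) · (1 − w/(4))^{−2}.
By the binomial series (1−u)^{−2} = Σ_{n≥0} C(n+1, 1) u^n for |u|<1, with u = w/(4):
  c_n = C(n+1, 1) / (4)^(n+2).
  c_0 = 1/(4)^2 = 1/16.
  c_1 = 2/(4)^3 = 1/32.
  c_2 = 3/(4)^4 = 3/256.
  c_3 = 4/(4)^5 = 1/256.
The series is valid for |w/d| < 1, i.e. |z − z₀| < |d|.
Radius of convergence: R = |5 − z₀| = |4| = 4 (distance from z₀ to the singularity z = 5).

c_0 = 1/16, c_1 = 1/32, c_2 = 3/256, c_3 = 1/256; R = 4.


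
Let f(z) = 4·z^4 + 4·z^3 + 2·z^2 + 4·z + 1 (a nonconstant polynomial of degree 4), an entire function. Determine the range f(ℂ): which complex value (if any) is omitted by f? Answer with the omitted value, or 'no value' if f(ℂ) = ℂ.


Little Picard bounds the complement of f(ℂ) to at most one point.
For every w ∈ ℂ, the equation p(z) − w = 0 is a nonconstant polynomial in z and hence has at least one root by the fundamental theorem of algebra. So p is surjective onto ℂ, omitting no value.

Omitted value: no value.


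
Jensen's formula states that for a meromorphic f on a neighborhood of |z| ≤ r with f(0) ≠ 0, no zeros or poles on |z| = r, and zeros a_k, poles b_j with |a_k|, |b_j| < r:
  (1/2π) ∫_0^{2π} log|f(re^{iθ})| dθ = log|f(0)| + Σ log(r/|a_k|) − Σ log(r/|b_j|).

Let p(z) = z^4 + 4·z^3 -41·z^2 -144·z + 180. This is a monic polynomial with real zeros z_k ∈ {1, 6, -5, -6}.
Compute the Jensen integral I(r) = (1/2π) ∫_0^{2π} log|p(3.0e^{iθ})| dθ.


Zeros: -6, -5, 1, 6; r = 3.0.
Inside |z| < r: 1. Outside (|z| ≥ r): -6, -5, 6.
p(0) = 180, so log|p(0)| = log(180) = 5.1930.
Apply Jensen: I(r) = log|p(0)| + Σ_k log(r/|z_k|), summed over zeros inside |z| < r.
  log(r/|z_k|) for z_k = 1: log(3.0/1) = 1.0986
  Outside zeros (-6, -5, 6) contribute nothing to the Jensen sum.
Sum over inside zeros: 1.0986.
I(r) = log|p(0)| + (inside sum) = 5.1930 + 1.0986 = 6.2916.
Note: since some zeros are outside |z| ≤ r, the simplified n·log(r) form does NOT apply — only the inside zeros contribute.

I(r) ≈ 6.2916.


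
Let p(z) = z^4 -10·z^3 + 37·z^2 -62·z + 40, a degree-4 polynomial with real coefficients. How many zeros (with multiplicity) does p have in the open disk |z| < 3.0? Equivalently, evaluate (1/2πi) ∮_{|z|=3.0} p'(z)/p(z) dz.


The zeros of p are: 4, 2, (2 + 1i), (2 - 1i).
Their magnitudes are: 4, 2, 2.236, 2.236.
Zeros with |z| < R = 3.0: 2, (2 + 1i), (2 - 1i).
Count = 3.
By the argument principle, (1/2πi) ∮_{|z|=R} p'(z)/p(z) dz equals exactly this count.

Number of zeros inside |z| < 3.0: 3.


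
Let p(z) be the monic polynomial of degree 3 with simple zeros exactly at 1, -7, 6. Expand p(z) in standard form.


The polynomial is p(z) = ∏_{α ∈ S} (z − α), where S = {1, -7, 6}.
Expanding the product yields: p(z) = z^3 -43·z + 42.
The resulting polynomial has degree 3 and real coefficients as required.

p(z) = z^3 -43·z + 42.


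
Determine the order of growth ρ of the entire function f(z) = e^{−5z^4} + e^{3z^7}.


Each summand is entire of order 4 and 7 respectively (as in the single-exponential case). The order of a sum is at most the max of the orders, so ρ ≤ 7. For the lower bound: on |z|=r choose arg z so that 3z^7 is real positive; then |e^{3z^7}| = e^{3r^7} while |e^{-5z^4}| ≤ e^{5r^4} = o(e^{3r^7}). So |f| ≥ e^{3r^7}(1 − o(1)) and ρ ≥ 7. Hence ρ = max(4, 7) = 7.
Therefore ρ = 7.

Order ρ = 7.


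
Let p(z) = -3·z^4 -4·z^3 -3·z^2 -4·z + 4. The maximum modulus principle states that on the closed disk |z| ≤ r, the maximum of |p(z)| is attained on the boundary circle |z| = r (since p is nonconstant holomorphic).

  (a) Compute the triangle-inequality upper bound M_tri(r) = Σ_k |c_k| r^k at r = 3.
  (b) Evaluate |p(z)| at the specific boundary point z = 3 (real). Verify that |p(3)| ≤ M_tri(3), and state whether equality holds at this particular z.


Coefficients: c_0 = 4, c_1 = -4, c_2 = -3, c_3 = -4, c_4 = -3. Radius r = 3.
Part (a). Triangle bound: M_tri(r) = Σ_k |c_k| r^k
  = |4|·3^0 + |-4|·3^1 + |-3|·3^2 + |-4|·3^3 + |-3|·3^4
  = 4 + 12 + 27 + 108 + 243 = 394.
This bounds M(r) := max_{|z|=r} |p(z)| from above; equality holds iff all terms c_k z^k can be made to align in phase at a single z on |z|=r.
Part (b). At z = 3 (real, on the circle |z| = r):
  p(3) = (4)·3^0 + (-4)·3^1 + (-3)·3^2 + (-4)·3^3 + (-3)·3^4 = -386.
  |p(3)| = 386.
Check: |p(3)| = 386 ≤ 394 = M_tri(3). ✓ Equality does not hold at z = 3 (the coefficients have mixed signs, so the terms do not all align in phase there).

M_tri(3) = 394; |p(3)| = 386; equality at z=3: no.


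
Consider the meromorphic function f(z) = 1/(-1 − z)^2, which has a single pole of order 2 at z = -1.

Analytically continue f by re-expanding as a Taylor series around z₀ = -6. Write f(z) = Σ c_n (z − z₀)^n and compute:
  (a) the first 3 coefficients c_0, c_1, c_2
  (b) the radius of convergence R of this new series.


Let w = z − z₀, so z = z₀ + w.
Then -1 − z = -1 − (z₀ + w) = (-1 − z₀) − w = 5 − w.
f(z) = 1/(5 − w)^2 = (1/(5)^2) · (1 − w/(5))^{−2}.
By the binomial series (1−u)^{−2} = Σ_{n≥0} C(n+1, 1) u^n for |u|<1, with u = w/(5):
  c_n = C(n+1, 1) / (5)^(n+2).
  c_0 = 1/(5)^2 = 1/25.
  c_1 = 2/(5)^3 = 2/125.
  c_2 = 3/(5)^4 = 3/625.
The series is valid for |w/d| < 1, i.e. |z − z₀| < |d|.
Radius of convergence: R = |-1 − z₀| = |5| = 5 (distance from z₀ to the singularity z = -1).

c_0 = 1/25, c_1 = 2/125, c_2 = 3/625; R = 5.


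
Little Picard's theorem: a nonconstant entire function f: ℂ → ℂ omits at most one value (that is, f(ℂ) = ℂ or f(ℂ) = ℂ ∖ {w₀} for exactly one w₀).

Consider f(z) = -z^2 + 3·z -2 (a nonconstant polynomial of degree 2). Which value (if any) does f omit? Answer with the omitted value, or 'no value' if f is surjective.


Little Picard bounds the complement of f(ℂ) to at most one point.
For every w ∈ ℂ, the equation p(z) − w = 0 is a nonconstant polynomial in z and hence has at least one root by the fundamental theorem of algebra. So p is surjective onto ℂ, omitting no value.

Omitted value: no value.


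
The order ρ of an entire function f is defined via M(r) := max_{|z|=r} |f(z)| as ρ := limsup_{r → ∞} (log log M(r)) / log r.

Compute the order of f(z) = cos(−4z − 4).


cos(w) is a linear combination of e^{iw} and e^{−iw} (or e^w, e^{−w} in the hyperbolic case), so |cos(w)| ≤ e^{|w|}. With w = −4z − 4, |w| ≤ 4|z| + 4 = 4r + 4 on |z| = r, giving M(r) ≤ e^{4r + 4}, so ρ ≤ 1. On a suitable ray (z = it for sin/cos; z = t for sinh/cosh, t real → ∞), |cos(−4z − 4)| grows like e^{4|t|}/2, so ρ ≥ 1. Hence ρ = 1.
Therefore ρ = 1.

Order ρ = 1.


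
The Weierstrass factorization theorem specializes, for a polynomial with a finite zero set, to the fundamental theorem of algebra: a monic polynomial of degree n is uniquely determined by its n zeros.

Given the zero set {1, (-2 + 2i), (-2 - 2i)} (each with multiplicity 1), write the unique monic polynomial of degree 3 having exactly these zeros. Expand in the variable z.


The polynomial is p(z) = ∏_{α ∈ S} (z − α), where S = {1, (-2 + 2i), (-2 - 2i)}.
Expanding the product yields: p(z) = z^3 + 3·z^2 + 4·z -8.
Note conjugate pairs combine to real quadratics: (z − (-2+2i))(z − (-2−2i)) = z² + 4z + 8.
The resulting polynomial has degree 3 and real coefficients as required.

p(z) = z^3 + 3·z^2 + 4·z -8.


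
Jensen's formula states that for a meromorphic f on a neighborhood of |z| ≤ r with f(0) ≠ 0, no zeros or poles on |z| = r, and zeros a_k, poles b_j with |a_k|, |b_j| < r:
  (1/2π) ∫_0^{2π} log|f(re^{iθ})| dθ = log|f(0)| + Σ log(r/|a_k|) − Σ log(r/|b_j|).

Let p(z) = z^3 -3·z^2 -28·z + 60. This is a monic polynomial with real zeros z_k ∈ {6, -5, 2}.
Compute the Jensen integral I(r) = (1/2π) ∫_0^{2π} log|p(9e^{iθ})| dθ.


Zeros: -5, 2, 6; r = 9.
Inside |z| < r: -5, 2, 6. Outside (|z| ≥ r): ∅.
p(0) = 60, so log|p(0)| = log(60) = 4.0943.
Apply Jensen: I(r) = log|p(0)| + Σ_k log(r/|z_k|), summed over zeros inside |z| < r.
  log(r/|z_k|) for z_k = 6: log(9/6) = 0.4055
  log(r/|z_k|) for z_k = -5: log(9/5) = 0.5878
  log(r/|z_k|) for z_k = 2: log(9/2) = 1.5041
Sum over inside zeros: 2.4973.
I(r) = log|p(0)| + (inside sum) = 4.0943 + 2.4973 = 6.5917.
Closed form (all zeros inside, monic): I(r) = n·log(r) = 3·log(9) = 6.5917. ✓

I(r) ≈ 6.5917.
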